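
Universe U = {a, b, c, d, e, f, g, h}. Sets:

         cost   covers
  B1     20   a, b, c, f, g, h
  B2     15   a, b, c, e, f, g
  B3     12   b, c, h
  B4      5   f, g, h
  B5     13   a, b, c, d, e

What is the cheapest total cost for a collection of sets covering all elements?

18

B4, B5 cover every element at cost 5 + 13 = 18.
Any cover uses at least 2 sets; among all covering selections none totals below 18.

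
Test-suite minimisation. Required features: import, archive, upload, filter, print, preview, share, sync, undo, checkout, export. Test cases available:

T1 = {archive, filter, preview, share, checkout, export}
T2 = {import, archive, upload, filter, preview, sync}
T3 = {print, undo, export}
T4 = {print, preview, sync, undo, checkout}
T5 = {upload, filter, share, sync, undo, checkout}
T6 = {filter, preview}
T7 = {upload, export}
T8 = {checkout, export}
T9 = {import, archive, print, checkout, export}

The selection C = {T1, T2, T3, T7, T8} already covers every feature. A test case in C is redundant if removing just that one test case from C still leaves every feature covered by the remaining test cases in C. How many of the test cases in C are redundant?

Drop T1: share uncovered — not redundant.
Drop T2: import, sync uncovered — not redundant.
Drop T3: print, undo uncovered — not redundant.
Drop T7: the rest still cover every feature — redundant.
Drop T8: the rest still cover every feature — redundant.
2 redundant: T7, T8.

2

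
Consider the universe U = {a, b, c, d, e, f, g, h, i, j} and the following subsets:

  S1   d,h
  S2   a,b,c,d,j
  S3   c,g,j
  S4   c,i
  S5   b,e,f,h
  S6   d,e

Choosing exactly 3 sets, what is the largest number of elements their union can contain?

Choosing S2, S3, S5 covers {a, b, c, d, e, f, g, h, j} — 9 elements.
No choice of 3 sets does better; here i is left uncovered.

9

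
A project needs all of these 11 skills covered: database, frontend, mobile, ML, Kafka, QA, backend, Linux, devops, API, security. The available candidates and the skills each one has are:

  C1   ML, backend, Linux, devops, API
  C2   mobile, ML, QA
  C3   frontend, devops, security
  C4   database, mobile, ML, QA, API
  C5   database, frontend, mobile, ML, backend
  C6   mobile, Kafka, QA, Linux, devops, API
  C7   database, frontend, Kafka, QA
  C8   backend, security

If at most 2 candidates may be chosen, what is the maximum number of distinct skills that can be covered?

Choosing C5, C6 covers {database, frontend, mobile, ML, Kafka, QA, backend, Linux, devops, API} — 10 skills.
No choice of 2 candidates does better; here security is left uncovered.

10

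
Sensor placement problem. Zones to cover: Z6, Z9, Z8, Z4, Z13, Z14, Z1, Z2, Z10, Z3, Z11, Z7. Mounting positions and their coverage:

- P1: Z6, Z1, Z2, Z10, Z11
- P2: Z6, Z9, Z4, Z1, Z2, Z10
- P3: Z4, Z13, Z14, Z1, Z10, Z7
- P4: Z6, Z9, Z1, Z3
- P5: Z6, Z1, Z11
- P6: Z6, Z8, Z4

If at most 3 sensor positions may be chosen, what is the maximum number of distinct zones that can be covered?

Choosing P1, P3, P4 covers {Z6, Z9, Z4, Z13, Z14, Z1, Z2, Z10, Z3, Z11, Z7} — 11 zones.
No choice of 3 sensor positions does better; here Z8 is left uncovered.

11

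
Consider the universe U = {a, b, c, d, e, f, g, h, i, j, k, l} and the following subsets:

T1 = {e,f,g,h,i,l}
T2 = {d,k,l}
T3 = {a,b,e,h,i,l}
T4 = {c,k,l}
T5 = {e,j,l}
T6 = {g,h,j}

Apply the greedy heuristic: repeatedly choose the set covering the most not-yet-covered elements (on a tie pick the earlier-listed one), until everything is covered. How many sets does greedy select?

Pick 1: T1 covers 6 new elements (e, f, g, h, i, l).
Pick 2: T2 covers 2 new elements (d, k).
Pick 3: T3 covers 2 new elements (a, b).
Pick 4: T4 covers 1 new elements (c).
Pick 5: T5 covers 1 new elements (j).
Greedy uses 5 sets.

5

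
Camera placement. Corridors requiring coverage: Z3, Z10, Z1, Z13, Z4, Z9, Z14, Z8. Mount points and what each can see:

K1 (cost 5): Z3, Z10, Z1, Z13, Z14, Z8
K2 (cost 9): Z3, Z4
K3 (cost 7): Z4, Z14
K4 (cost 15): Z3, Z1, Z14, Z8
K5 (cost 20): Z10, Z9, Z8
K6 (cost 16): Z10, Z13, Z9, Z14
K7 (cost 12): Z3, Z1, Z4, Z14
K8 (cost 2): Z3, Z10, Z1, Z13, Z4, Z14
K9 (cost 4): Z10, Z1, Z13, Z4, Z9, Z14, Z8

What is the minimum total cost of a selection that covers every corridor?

6

K8, K9 cover every corridor at cost 2 + 4 = 6.
Any cover uses at least 2 camera mounts; among all covering selections none totals below 6.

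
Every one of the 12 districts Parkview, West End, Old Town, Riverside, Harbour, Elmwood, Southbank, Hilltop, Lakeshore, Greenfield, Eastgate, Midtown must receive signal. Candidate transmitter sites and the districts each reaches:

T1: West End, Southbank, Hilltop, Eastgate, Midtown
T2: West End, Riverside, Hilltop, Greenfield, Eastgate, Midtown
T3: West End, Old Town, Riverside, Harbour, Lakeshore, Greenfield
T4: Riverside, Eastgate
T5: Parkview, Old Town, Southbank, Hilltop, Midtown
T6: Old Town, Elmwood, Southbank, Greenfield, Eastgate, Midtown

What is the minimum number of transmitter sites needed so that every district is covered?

T3, T5, T6 together cover {Parkview, West End, Old Town, Riverside, Harbour, Elmwood, Southbank, Hilltop, Lakeshore, Greenfield, Eastgate, Midtown} — every district.
No 2 of the 6 transmitter sites cover everything (all 15 pairs fall short), so 3 is minimum.

3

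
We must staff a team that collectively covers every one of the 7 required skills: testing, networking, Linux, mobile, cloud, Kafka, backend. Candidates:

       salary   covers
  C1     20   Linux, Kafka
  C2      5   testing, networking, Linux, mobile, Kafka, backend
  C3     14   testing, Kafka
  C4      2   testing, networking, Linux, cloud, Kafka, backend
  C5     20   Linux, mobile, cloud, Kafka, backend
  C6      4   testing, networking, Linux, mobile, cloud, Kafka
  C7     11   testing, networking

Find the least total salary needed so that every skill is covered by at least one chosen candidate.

C4, C6 cover every skill at salary 2 + 4 = 6.
Any cover uses at least 2 candidates; among all covering selections none totals below 6.

6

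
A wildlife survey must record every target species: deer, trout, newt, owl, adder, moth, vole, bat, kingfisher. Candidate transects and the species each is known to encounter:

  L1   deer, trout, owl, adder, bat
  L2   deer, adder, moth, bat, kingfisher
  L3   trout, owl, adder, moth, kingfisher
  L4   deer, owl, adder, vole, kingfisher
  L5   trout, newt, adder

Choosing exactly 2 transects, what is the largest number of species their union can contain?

7

Choosing L1, L2 covers {deer, trout, owl, adder, moth, bat, kingfisher} — 7 species.
No choice of 2 transects does better; here newt, vole are left uncovered.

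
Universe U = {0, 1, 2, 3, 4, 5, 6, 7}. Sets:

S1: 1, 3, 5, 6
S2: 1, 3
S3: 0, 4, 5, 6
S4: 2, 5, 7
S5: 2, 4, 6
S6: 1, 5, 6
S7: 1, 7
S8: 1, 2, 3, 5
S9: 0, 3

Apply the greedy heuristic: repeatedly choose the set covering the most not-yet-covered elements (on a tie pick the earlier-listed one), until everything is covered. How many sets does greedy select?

3

Pick 1: S1 covers 4 new elements (1, 3, 5, 6).
Pick 2: S3 covers 2 new elements (0, 4).
Pick 3: S4 covers 2 new elements (2, 7).
Greedy uses 3 sets.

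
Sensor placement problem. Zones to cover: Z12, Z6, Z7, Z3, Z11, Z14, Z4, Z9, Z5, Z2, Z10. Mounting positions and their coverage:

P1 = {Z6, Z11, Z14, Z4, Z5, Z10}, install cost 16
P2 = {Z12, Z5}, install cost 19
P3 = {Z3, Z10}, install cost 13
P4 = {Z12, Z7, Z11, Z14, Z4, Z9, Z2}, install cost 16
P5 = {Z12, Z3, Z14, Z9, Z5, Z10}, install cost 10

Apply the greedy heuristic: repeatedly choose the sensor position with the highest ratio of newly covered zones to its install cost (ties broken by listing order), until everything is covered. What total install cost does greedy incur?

42

Pick 1: P5 adds 6 new (Z12, Z3, Z14, Z9, Z5, Z10) at install cost 10 (ratio 6/10).
Pick 2: P4 adds 4 new (Z7, Z11, Z4, Z2) at install cost 16 (ratio 4/16).
Pick 3: P1 adds 1 new (Z6) at install cost 16 (ratio 1/16).
Greedy total install cost: 10 + 16 + 16 = 42.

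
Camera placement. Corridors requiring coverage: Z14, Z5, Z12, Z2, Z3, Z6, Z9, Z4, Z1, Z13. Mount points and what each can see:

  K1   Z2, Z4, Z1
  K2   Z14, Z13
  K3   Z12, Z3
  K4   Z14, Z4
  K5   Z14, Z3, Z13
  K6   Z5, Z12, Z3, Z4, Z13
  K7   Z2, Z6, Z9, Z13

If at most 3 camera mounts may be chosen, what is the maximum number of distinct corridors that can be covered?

9

Choosing K1, K6, K7 covers {Z5, Z12, Z2, Z3, Z6, Z9, Z4, Z1, Z13} — 9 corridors.
No choice of 3 camera mounts does better; here Z14 is left uncovered.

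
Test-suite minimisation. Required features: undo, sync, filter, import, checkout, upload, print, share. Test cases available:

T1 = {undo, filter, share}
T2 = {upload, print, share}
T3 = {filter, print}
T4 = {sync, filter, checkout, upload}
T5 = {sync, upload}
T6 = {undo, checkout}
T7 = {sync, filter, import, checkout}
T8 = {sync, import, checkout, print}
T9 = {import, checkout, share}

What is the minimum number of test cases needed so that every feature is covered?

T1, T2, T7 together cover {undo, sync, filter, import, checkout, upload, print, share} — every feature.
No 2 of the 9 test cases cover everything (all 36 pairs fall short), so 3 is minimum.

3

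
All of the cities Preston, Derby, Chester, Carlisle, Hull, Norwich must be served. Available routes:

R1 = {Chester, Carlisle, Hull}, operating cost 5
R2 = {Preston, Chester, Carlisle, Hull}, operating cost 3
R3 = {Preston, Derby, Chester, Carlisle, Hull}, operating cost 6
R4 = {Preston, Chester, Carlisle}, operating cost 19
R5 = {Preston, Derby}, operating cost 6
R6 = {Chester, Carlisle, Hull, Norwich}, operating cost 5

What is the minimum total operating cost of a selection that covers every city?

R3, R6 cover every city at operating cost 6 + 5 = 11.
Any cover uses at least 2 routes; among all covering selections none totals below 11.
Greedy by coverage-per-operating cost would pick R2, R6, R3 for 14 — worse than the optimum 11.

11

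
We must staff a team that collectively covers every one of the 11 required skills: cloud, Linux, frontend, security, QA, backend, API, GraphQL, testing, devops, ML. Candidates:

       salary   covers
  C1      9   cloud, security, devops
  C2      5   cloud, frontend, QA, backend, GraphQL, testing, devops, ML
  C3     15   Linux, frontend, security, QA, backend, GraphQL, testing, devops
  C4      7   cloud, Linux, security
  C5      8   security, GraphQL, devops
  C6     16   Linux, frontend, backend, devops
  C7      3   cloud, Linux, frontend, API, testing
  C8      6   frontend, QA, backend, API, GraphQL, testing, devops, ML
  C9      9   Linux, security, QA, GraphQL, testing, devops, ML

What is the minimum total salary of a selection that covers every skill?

C4, C8 cover every skill at salary 7 + 6 = 13.
Any cover uses at least 2 candidates; among all covering selections none totals below 13.
Greedy by coverage-per-salary would pick C7, C2, C4 for 15 — worse than the optimum 13.

13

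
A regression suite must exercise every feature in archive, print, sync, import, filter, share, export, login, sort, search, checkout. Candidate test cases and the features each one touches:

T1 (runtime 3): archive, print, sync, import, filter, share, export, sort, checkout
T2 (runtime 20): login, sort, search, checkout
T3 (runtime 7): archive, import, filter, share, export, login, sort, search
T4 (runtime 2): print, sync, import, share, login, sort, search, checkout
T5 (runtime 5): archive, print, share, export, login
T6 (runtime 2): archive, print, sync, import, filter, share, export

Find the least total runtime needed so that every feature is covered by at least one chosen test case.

4

T4, T6 cover every feature at runtime 2 + 2 = 4.
Any cover uses at least 2 test cases; among all covering selections none totals below 4.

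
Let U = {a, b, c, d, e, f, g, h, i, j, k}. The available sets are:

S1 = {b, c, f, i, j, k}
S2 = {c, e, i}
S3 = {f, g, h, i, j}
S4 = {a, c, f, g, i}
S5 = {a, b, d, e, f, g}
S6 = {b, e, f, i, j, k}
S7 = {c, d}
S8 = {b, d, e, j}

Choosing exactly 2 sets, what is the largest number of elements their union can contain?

Choosing S1, S5 covers {a, b, c, d, e, f, g, i, j, k} — 10 elements.
No choice of 2 sets does better; here h is left uncovered.

10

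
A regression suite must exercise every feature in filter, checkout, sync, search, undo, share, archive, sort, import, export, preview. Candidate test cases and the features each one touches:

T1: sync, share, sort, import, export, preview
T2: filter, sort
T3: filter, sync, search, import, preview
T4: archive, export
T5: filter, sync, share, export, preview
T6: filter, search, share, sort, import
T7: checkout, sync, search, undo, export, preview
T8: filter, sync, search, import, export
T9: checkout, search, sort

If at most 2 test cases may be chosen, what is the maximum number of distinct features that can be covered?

10

Choosing T6, T7 covers {filter, checkout, sync, search, undo, share, sort, import, export, preview} — 10 features.
No choice of 2 test cases does better; here archive is left uncovered.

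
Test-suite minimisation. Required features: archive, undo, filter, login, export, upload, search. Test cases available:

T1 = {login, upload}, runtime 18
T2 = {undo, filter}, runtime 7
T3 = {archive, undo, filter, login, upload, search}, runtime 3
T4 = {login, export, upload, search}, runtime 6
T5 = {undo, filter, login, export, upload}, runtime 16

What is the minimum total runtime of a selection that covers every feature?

9

T3, T4 cover every feature at runtime 3 + 6 = 9.
Any cover uses at least 2 test cases; among all covering selections none totals below 9.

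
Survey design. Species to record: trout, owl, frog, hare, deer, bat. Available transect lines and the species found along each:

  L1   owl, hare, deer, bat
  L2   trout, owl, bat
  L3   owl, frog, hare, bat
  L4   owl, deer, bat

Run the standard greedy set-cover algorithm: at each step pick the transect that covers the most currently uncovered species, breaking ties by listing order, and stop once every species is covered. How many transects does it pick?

3

Pick 1: L1 covers 4 new species (owl, hare, deer, bat).
Pick 2: L2 covers 1 new species (trout).
Pick 3: L3 covers 1 new species (frog).
Greedy uses 3 transects.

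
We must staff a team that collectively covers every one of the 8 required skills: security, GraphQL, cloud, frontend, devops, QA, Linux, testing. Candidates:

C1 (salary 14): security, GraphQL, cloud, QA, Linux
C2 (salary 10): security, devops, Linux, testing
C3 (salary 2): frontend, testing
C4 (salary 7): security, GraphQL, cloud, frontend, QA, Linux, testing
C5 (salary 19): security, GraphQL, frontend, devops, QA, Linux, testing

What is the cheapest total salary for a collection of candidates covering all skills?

17

C2, C4 cover every skill at salary 10 + 7 = 17.
Any cover uses at least 2 candidates; among all covering selections none totals below 17.
Greedy by coverage-per-salary would pick C3, C4, C2 for 19 — worse than the optimum 17.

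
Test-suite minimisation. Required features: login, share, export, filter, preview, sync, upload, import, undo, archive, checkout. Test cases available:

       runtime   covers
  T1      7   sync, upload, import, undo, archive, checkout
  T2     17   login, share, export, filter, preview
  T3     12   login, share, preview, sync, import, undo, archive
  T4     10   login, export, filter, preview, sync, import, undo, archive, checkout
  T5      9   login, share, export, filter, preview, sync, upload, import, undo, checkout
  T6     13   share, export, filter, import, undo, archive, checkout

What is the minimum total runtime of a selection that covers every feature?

16

T1, T5 cover every feature at runtime 7 + 9 = 16.
Any cover uses at least 2 test cases; among all covering selections none totals below 16.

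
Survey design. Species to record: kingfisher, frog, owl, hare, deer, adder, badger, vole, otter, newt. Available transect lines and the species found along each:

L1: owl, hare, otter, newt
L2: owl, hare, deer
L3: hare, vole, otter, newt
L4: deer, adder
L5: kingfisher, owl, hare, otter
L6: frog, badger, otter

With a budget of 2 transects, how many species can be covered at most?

Choosing L1, L4 covers {owl, hare, deer, adder, otter, newt} — 6 species.
No choice of 2 transects does better; here kingfisher, frog, badger, vole are left uncovered.

6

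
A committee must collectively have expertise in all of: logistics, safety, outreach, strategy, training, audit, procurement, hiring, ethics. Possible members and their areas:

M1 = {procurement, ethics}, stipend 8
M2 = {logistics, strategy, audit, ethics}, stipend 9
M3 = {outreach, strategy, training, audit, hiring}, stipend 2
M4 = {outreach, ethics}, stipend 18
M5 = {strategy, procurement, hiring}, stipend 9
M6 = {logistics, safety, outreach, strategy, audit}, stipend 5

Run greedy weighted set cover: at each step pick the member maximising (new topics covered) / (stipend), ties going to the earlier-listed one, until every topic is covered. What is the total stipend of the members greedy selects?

Pick 1: M3 adds 5 new (outreach, strategy, training, audit, hiring) at stipend 2 (ratio 5/2).
Pick 2: M6 adds 2 new (logistics, safety) at stipend 5 (ratio 2/5).
Pick 3: M1 adds 2 new (procurement, ethics) at stipend 8 (ratio 2/8).
Greedy total stipend: 2 + 5 + 8 = 15.

15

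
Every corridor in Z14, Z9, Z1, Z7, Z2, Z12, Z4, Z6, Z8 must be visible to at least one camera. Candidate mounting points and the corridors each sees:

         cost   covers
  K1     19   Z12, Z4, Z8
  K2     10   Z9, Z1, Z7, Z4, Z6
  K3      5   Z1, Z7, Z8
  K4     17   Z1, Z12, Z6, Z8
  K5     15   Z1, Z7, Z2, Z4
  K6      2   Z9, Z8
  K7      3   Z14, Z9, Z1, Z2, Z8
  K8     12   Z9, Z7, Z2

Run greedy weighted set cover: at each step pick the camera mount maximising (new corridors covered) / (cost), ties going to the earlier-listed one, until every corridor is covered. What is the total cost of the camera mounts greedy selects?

Pick 1: K7 adds 5 new (Z14, Z9, Z1, Z2, Z8) at cost 3 (ratio 5/3).
Pick 2: K2 adds 3 new (Z7, Z4, Z6) at cost 10 (ratio 3/10).
Pick 3: K4 adds 1 new (Z12) at cost 17 (ratio 1/17).
Greedy total cost: 3 + 10 + 17 = 30.

30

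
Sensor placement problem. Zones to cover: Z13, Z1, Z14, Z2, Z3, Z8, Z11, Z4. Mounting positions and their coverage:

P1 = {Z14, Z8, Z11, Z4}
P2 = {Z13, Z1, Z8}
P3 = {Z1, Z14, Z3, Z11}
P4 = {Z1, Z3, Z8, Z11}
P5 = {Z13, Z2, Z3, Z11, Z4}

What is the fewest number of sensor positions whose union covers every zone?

3

P1, P2, P5 together cover {Z13, Z1, Z14, Z2, Z3, Z8, Z11, Z4} — every zone.
No 2 of the 5 sensor positions cover everything (all 10 pairs fall short), so 3 is minimum.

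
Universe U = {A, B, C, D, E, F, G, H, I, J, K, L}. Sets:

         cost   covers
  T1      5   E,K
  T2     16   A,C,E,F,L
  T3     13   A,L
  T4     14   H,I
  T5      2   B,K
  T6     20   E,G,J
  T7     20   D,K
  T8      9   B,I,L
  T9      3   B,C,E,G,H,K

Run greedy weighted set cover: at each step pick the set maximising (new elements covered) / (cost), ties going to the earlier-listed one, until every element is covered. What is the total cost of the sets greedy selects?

Pick 1: T9 adds 6 new (B, C, E, G, H, K) at cost 3 (ratio 6/3).
Pick 2: T8 adds 2 new (I, L) at cost 9 (ratio 2/9).
Pick 3: T2 adds 2 new (A, F) at cost 16 (ratio 2/16).
Pick 4: T6 adds 1 new (J) at cost 20 (ratio 1/20).
Pick 5: T7 adds 1 new (D) at cost 20 (ratio 1/20).
Greedy total cost: 3 + 9 + 16 + 20 + 20 = 68.

68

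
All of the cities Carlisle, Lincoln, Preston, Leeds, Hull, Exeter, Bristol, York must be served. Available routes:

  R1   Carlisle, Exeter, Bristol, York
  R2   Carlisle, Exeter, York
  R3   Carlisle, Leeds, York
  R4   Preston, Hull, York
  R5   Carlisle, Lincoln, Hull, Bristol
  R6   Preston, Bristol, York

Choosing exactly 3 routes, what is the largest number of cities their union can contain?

7

Choosing R1, R3, R4 covers {Carlisle, Preston, Leeds, Hull, Exeter, Bristol, York} — 7 cities.
No choice of 3 routes does better; here Lincoln is left uncovered.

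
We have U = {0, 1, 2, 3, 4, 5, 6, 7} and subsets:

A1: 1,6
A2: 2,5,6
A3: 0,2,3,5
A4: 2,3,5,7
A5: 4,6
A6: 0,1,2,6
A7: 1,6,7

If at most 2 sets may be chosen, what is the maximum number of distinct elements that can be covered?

Choosing A3, A7 covers {0, 1, 2, 3, 5, 6, 7} — 7 elements.
No choice of 2 sets does better; here 4 is left uncovered.

7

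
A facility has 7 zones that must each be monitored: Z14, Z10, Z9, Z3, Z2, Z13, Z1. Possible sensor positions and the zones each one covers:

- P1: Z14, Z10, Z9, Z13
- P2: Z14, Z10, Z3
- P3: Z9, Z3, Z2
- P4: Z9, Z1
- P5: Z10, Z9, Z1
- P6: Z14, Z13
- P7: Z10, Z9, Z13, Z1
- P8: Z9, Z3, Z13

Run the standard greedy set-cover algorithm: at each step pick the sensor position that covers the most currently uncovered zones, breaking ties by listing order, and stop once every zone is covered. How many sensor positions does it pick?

3

Pick 1: P1 covers 4 new zones (Z14, Z10, Z9, Z13).
Pick 2: P3 covers 2 new zones (Z3, Z2).
Pick 3: P4 covers 1 new zones (Z1).
Greedy uses 3 sensor positions.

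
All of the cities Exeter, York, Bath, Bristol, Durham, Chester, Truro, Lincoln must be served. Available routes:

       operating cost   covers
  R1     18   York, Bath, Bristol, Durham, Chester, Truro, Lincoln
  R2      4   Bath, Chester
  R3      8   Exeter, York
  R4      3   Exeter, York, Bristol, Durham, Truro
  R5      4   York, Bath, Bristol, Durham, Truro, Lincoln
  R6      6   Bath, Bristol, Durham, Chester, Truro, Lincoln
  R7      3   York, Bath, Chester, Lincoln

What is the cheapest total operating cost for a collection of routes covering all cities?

6

R4, R7 cover every city at operating cost 3 + 3 = 6.
Any cover uses at least 2 routes; among all covering selections none totals below 6.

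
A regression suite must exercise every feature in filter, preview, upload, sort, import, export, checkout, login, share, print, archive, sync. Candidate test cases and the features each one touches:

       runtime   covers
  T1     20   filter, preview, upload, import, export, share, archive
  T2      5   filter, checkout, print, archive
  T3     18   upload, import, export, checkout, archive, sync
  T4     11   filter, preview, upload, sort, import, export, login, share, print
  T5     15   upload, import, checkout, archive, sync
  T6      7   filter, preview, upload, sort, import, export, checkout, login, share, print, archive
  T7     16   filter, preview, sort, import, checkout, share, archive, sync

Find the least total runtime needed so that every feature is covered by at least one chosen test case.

T5, T6 cover every feature at runtime 15 + 7 = 22.
Any cover uses at least 2 test cases; among all covering selections none totals below 22.

22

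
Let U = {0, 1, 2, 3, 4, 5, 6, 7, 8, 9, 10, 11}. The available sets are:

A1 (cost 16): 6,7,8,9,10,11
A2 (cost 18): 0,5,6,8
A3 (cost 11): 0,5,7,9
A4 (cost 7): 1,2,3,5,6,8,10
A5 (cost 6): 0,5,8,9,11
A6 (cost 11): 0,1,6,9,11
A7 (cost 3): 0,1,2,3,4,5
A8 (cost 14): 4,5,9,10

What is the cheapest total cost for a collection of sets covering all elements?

A1, A7 cover every element at cost 16 + 3 = 19.
Any cover uses at least 2 sets; among all covering selections none totals below 19.

19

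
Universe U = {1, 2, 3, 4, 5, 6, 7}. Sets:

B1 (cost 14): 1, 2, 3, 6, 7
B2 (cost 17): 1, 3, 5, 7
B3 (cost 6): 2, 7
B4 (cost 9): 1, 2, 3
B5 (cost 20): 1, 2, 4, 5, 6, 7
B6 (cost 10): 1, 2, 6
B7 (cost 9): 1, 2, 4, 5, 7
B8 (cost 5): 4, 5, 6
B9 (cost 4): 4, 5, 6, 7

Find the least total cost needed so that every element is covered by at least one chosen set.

B4, B9 cover every element at cost 9 + 4 = 13.
Any cover uses at least 2 sets; among all covering selections none totals below 13.

13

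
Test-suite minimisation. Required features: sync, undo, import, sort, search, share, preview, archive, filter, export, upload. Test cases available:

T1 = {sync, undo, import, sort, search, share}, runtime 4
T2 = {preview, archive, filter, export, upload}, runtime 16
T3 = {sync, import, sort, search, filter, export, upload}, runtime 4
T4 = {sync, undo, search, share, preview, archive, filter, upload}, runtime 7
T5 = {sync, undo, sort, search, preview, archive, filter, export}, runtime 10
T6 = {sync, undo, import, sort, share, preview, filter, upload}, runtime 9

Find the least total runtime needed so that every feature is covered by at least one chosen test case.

T3, T4 cover every feature at runtime 4 + 7 = 11.
Any cover uses at least 2 test cases; among all covering selections none totals below 11.

11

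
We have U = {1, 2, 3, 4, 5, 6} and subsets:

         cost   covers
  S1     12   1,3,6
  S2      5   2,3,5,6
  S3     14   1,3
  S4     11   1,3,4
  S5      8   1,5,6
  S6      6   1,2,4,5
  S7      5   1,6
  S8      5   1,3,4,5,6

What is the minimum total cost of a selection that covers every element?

10

S2, S8 cover every element at cost 5 + 5 = 10.
Any cover uses at least 2 sets; among all covering selections none totals below 10.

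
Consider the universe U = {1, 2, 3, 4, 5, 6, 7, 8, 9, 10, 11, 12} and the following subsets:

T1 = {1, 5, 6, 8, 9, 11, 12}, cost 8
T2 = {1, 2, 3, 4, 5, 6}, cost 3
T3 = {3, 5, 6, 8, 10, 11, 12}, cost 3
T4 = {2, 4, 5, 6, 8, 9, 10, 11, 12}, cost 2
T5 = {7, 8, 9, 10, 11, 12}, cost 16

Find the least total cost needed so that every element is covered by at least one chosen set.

T2, T5 cover every element at cost 3 + 16 = 19.
Any cover uses at least 2 sets; among all covering selections none totals below 19.
Greedy by coverage-per-cost would pick T4, T2, T5 for 21 — worse than the optimum 19.

19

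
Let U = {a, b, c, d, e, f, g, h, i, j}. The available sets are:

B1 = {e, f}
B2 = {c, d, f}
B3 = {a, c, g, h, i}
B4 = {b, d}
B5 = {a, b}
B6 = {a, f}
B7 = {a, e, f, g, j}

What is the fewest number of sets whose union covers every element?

3

B3, B4, B7 together cover {a, b, c, d, e, f, g, h, i, j} — every element.
No 2 of the 7 sets cover everything (all 21 pairs fall short), so 3 is minimum.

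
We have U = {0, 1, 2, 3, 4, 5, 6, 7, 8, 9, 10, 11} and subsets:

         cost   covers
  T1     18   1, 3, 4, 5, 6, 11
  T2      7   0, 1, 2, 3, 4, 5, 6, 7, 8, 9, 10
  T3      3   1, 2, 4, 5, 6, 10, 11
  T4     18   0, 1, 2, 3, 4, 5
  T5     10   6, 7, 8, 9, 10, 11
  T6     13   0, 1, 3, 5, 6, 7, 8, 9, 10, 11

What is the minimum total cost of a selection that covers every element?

T2, T3 cover every element at cost 7 + 3 = 10.
Any cover uses at least 2 sets; among all covering selections none totals below 10.

10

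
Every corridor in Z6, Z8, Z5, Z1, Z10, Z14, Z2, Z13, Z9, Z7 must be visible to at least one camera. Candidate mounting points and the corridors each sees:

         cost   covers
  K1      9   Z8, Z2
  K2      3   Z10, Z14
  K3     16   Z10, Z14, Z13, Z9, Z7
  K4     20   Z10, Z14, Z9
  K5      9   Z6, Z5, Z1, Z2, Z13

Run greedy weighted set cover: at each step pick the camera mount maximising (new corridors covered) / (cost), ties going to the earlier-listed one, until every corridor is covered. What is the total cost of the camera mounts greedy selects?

37

Pick 1: K2 adds 2 new (Z10, Z14) at cost 3 (ratio 2/3).
Pick 2: K5 adds 5 new (Z6, Z5, Z1, Z2, Z13) at cost 9 (ratio 5/9).
Pick 3: K3 adds 2 new (Z9, Z7) at cost 16 (ratio 2/16).
Pick 4: K1 adds 1 new (Z8) at cost 9 (ratio 1/9).
Greedy total cost: 3 + 9 + 16 + 9 = 37. (The true optimum is 34, so greedy overshoots here.)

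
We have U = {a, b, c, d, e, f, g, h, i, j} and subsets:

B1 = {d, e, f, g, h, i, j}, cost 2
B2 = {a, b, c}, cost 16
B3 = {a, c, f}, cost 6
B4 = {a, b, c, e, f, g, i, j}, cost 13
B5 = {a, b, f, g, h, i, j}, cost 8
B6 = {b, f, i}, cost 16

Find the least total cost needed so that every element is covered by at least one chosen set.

B1, B4 cover every element at cost 2 + 13 = 15.
Any cover uses at least 2 sets; among all covering selections none totals below 15.
Greedy by coverage-per-cost would pick B1, B3, B5 for 16 — worse than the optimum 15.

15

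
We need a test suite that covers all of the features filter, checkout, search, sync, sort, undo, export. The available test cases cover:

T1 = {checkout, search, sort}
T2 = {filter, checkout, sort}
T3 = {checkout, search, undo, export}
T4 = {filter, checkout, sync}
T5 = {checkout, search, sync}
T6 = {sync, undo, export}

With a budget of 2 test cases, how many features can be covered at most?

Choosing T1, T6 covers {checkout, search, sync, sort, undo, export} — 6 features.
No choice of 2 test cases does better; here filter is left uncovered.

6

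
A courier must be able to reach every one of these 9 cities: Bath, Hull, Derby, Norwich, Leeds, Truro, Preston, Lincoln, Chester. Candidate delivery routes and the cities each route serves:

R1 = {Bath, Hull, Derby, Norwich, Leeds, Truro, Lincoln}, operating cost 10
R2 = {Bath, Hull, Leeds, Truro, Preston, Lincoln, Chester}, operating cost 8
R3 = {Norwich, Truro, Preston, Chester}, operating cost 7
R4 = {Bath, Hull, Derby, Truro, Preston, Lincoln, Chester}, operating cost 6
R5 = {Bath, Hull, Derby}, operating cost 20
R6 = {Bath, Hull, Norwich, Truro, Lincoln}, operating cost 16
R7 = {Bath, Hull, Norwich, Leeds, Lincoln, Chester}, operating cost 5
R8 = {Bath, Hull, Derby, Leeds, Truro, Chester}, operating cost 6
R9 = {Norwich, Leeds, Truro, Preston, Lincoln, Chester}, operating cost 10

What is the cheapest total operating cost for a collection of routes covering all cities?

R4, R7 cover every city at operating cost 6 + 5 = 11.
Any cover uses at least 2 routes; among all covering selections none totals below 11.

11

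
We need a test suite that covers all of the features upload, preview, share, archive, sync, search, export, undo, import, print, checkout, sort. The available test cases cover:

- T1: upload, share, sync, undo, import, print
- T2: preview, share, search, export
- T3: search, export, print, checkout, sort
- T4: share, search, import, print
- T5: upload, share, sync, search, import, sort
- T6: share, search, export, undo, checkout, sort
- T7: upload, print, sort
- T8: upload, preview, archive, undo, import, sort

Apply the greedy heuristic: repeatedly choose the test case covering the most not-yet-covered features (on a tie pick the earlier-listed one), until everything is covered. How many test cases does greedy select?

Pick 1: T1 covers 6 new features (upload, share, sync, undo, import, print).
Pick 2: T3 covers 4 new features (search, export, checkout, sort).
Pick 3: T8 covers 2 new features (preview, archive).
Greedy uses 3 test cases.

3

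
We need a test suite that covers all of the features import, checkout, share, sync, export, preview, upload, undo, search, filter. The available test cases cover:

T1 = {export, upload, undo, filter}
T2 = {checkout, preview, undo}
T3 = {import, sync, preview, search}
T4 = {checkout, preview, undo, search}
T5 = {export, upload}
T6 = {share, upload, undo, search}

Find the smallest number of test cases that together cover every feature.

4

T1, T2, T3, T6 together cover {import, checkout, share, sync, export, preview, upload, undo, search, filter} — every feature.
No 3 of the 6 test cases cover everything (all 20 triples fall short), so 4 is minimum.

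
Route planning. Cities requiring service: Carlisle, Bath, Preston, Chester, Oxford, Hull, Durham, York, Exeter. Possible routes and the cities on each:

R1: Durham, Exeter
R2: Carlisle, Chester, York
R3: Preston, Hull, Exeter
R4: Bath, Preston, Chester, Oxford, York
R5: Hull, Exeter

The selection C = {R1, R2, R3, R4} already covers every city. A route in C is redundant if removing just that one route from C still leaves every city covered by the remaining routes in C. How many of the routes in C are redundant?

Drop R1: Durham uncovered — not redundant.
Drop R2: Carlisle uncovered — not redundant.
Drop R3: Hull uncovered — not redundant.
Drop R4: Bath, Oxford uncovered — not redundant.
None of the routes in C is redundant.

0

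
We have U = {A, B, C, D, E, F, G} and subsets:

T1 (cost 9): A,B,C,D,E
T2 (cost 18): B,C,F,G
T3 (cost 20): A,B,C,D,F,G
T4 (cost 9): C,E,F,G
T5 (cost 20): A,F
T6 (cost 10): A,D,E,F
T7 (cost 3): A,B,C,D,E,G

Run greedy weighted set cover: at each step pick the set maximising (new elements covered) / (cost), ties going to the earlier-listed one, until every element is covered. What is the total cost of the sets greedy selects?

Pick 1: T7 adds 6 new (A, B, C, D, E, G) at cost 3 (ratio 6/3).
Pick 2: T4 adds 1 new (F) at cost 9 (ratio 1/9).
Greedy total cost: 3 + 9 = 12.

12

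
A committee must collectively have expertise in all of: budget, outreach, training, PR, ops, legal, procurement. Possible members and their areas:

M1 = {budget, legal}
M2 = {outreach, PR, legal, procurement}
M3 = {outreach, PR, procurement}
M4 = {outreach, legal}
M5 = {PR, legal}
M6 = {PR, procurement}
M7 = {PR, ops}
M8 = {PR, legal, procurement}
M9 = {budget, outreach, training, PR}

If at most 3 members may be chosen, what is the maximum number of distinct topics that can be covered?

Choosing M2, M7, M9 covers {budget, outreach, training, PR, ops, legal, procurement} — 7 topics.
That is all 7 topics.

7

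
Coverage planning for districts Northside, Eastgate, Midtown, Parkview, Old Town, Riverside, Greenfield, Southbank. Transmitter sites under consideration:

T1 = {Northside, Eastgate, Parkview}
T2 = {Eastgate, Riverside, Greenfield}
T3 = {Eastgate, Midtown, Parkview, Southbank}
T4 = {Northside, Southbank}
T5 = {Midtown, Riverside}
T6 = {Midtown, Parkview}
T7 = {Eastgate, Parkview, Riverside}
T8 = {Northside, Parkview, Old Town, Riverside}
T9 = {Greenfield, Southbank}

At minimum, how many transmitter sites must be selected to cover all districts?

T2, T3, T8 together cover {Northside, Eastgate, Midtown, Parkview, Old Town, Riverside, Greenfield, Southbank} — every district.
No 2 of the 9 transmitter sites cover everything (all 36 pairs fall short), so 3 is minimum.

3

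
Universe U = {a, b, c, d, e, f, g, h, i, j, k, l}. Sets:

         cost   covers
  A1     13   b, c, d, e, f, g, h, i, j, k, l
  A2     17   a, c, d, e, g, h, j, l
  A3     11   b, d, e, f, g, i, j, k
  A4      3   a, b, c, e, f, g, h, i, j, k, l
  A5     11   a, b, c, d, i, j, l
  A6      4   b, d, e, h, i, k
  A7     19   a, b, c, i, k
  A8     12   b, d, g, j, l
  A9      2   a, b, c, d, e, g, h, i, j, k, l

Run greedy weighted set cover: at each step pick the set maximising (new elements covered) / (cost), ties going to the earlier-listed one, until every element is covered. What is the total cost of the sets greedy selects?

5

Pick 1: A9 adds 11 new (a, b, c, d, e, g, h, i, j, k, l) at cost 2 (ratio 11/2).
Pick 2: A4 adds 1 new (f) at cost 3 (ratio 1/3).
Greedy total cost: 2 + 3 = 5.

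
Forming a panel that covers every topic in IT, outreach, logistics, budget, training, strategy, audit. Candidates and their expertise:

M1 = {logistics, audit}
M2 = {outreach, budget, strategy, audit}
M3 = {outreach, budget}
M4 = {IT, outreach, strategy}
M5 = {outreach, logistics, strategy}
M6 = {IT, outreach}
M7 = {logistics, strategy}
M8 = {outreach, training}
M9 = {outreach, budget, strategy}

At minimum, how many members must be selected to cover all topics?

4

M1, M2, M4, M8 together cover {IT, outreach, logistics, budget, training, strategy, audit} — every topic.
No 3 of the 9 members cover everything (all 84 triples fall short), so 4 is minimum.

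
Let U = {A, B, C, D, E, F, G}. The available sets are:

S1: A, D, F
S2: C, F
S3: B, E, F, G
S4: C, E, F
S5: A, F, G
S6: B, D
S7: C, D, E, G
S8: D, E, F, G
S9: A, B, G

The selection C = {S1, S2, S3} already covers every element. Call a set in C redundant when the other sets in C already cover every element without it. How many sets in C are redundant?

Drop S1: A, D uncovered — not redundant.
Drop S2: C uncovered — not redundant.
Drop S3: B, E, G uncovered — not redundant.
None of the sets in C is redundant.

0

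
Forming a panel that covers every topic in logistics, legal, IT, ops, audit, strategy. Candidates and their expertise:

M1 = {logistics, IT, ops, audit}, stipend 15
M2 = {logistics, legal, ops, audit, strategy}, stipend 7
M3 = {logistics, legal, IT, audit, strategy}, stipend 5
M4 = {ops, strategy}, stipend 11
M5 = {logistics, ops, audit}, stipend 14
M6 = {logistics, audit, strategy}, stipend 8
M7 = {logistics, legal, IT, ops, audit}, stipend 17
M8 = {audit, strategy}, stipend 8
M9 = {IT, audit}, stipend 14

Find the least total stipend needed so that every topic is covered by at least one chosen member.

12

M2, M3 cover every topic at stipend 7 + 5 = 12.
Any cover uses at least 2 members; among all covering selections none totals below 12.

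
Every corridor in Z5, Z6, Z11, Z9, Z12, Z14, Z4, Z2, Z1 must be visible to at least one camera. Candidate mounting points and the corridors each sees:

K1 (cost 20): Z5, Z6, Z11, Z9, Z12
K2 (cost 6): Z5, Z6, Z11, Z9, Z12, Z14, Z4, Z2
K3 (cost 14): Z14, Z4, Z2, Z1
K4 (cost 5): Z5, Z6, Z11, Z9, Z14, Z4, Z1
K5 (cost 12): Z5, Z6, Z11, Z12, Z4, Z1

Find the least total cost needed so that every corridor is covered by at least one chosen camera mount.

K2, K4 cover every corridor at cost 6 + 5 = 11.
Any cover uses at least 2 camera mounts; among all covering selections none totals below 11.

11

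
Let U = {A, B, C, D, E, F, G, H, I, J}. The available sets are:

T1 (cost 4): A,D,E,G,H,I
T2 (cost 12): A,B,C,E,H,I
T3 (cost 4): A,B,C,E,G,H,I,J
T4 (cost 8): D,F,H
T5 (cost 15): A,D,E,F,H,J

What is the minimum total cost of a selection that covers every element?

T3, T4 cover every element at cost 4 + 8 = 12.
Any cover uses at least 2 sets; among all covering selections none totals below 12.
Greedy by coverage-per-cost would pick T3, T1, T4 for 16 — worse than the optimum 12.

12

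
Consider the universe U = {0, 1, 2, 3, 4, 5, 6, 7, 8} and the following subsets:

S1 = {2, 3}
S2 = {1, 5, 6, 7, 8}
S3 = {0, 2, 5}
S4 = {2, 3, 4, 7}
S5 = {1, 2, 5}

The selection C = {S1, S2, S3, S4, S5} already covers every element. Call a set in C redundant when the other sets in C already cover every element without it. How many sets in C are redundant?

Drop S1: the rest still cover every element — redundant.
Drop S2: 6, 8 uncovered — not redundant.
Drop S3: 0 uncovered — not redundant.
Drop S4: 4 uncovered — not redundant.
Drop S5: the rest still cover every element — redundant.
2 redundant: S1, S5.

2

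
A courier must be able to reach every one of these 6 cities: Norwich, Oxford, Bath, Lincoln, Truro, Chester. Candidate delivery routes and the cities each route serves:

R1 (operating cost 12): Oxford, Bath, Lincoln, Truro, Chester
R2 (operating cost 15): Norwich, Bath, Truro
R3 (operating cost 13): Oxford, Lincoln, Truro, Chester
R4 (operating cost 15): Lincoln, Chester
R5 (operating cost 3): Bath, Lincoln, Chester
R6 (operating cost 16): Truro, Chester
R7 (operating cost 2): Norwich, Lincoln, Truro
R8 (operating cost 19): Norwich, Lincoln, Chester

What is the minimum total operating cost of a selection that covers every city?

14

R1, R7 cover every city at operating cost 12 + 2 = 14.
Any cover uses at least 2 routes; among all covering selections none totals below 14.
Greedy by coverage-per-operating cost would pick R7, R5, R1 for 17 — worse than the optimum 14.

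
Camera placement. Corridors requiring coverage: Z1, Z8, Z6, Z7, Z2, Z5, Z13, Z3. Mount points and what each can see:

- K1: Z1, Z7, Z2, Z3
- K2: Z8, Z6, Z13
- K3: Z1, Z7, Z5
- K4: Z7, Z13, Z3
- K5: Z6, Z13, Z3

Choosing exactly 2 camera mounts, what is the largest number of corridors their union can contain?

Choosing K1, K2 covers {Z1, Z8, Z6, Z7, Z2, Z13, Z3} — 7 corridors.
No choice of 2 camera mounts does better; here Z5 is left uncovered.

7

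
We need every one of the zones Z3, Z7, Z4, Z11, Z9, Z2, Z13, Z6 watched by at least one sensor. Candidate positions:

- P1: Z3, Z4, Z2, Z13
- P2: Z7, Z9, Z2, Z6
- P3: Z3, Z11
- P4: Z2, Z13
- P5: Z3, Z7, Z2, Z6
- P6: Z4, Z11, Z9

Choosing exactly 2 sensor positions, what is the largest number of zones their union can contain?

7

Choosing P1, P2 covers {Z3, Z7, Z4, Z9, Z2, Z13, Z6} — 7 zones.
No choice of 2 sensor positions does better; here Z11 is left uncovered.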